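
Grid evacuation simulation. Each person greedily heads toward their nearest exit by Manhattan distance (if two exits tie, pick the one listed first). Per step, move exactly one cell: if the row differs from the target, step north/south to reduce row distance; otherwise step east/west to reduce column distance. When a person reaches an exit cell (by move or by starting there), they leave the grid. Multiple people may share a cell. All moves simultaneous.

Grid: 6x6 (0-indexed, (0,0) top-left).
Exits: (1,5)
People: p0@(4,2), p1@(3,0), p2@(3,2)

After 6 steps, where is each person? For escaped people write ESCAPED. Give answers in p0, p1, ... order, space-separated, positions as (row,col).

Step 1: p0:(4,2)->(3,2) | p1:(3,0)->(2,0) | p2:(3,2)->(2,2)
Step 2: p0:(3,2)->(2,2) | p1:(2,0)->(1,0) | p2:(2,2)->(1,2)
Step 3: p0:(2,2)->(1,2) | p1:(1,0)->(1,1) | p2:(1,2)->(1,3)
Step 4: p0:(1,2)->(1,3) | p1:(1,1)->(1,2) | p2:(1,3)->(1,4)
Step 5: p0:(1,3)->(1,4) | p1:(1,2)->(1,3) | p2:(1,4)->(1,5)->EXIT
Step 6: p0:(1,4)->(1,5)->EXIT | p1:(1,3)->(1,4) | p2:escaped

ESCAPED (1,4) ESCAPED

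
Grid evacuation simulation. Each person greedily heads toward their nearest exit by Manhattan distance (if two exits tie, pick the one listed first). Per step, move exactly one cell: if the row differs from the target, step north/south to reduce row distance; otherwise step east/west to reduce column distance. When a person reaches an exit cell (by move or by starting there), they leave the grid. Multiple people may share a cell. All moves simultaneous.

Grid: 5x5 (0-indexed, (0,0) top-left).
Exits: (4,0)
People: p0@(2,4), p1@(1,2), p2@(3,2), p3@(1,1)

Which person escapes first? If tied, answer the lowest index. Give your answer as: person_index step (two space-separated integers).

Step 1: p0:(2,4)->(3,4) | p1:(1,2)->(2,2) | p2:(3,2)->(4,2) | p3:(1,1)->(2,1)
Step 2: p0:(3,4)->(4,4) | p1:(2,2)->(3,2) | p2:(4,2)->(4,1) | p3:(2,1)->(3,1)
Step 3: p0:(4,4)->(4,3) | p1:(3,2)->(4,2) | p2:(4,1)->(4,0)->EXIT | p3:(3,1)->(4,1)
Step 4: p0:(4,3)->(4,2) | p1:(4,2)->(4,1) | p2:escaped | p3:(4,1)->(4,0)->EXIT
Step 5: p0:(4,2)->(4,1) | p1:(4,1)->(4,0)->EXIT | p2:escaped | p3:escaped
Step 6: p0:(4,1)->(4,0)->EXIT | p1:escaped | p2:escaped | p3:escaped
Exit steps: [6, 5, 3, 4]
First to escape: p2 at step 3

Answer: 2 3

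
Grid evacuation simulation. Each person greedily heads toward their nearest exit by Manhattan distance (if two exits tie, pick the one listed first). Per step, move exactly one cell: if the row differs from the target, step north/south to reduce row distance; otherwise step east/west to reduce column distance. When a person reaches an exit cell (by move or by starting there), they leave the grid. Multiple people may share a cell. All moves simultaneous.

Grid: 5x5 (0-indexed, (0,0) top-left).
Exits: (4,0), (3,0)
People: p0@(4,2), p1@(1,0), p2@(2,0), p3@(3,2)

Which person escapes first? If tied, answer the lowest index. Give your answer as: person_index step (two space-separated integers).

Answer: 2 1

Derivation:
Step 1: p0:(4,2)->(4,1) | p1:(1,0)->(2,0) | p2:(2,0)->(3,0)->EXIT | p3:(3,2)->(3,1)
Step 2: p0:(4,1)->(4,0)->EXIT | p1:(2,0)->(3,0)->EXIT | p2:escaped | p3:(3,1)->(3,0)->EXIT
Exit steps: [2, 2, 1, 2]
First to escape: p2 at step 1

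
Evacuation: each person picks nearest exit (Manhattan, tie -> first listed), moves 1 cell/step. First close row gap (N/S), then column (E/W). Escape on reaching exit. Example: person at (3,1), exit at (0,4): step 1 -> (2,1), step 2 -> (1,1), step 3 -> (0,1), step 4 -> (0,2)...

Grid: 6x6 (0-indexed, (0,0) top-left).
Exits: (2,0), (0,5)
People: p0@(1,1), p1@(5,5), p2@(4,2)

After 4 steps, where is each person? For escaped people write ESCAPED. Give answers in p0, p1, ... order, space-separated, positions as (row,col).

Step 1: p0:(1,1)->(2,1) | p1:(5,5)->(4,5) | p2:(4,2)->(3,2)
Step 2: p0:(2,1)->(2,0)->EXIT | p1:(4,5)->(3,5) | p2:(3,2)->(2,2)
Step 3: p0:escaped | p1:(3,5)->(2,5) | p2:(2,2)->(2,1)
Step 4: p0:escaped | p1:(2,5)->(1,5) | p2:(2,1)->(2,0)->EXIT

ESCAPED (1,5) ESCAPED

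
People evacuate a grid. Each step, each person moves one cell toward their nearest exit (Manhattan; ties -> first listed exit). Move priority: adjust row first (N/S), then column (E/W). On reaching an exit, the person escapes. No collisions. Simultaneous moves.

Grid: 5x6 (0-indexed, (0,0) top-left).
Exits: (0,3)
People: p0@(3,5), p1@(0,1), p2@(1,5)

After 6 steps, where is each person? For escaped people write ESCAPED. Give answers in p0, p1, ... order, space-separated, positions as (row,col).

Step 1: p0:(3,5)->(2,5) | p1:(0,1)->(0,2) | p2:(1,5)->(0,5)
Step 2: p0:(2,5)->(1,5) | p1:(0,2)->(0,3)->EXIT | p2:(0,5)->(0,4)
Step 3: p0:(1,5)->(0,5) | p1:escaped | p2:(0,4)->(0,3)->EXIT
Step 4: p0:(0,5)->(0,4) | p1:escaped | p2:escaped
Step 5: p0:(0,4)->(0,3)->EXIT | p1:escaped | p2:escaped

ESCAPED ESCAPED ESCAPED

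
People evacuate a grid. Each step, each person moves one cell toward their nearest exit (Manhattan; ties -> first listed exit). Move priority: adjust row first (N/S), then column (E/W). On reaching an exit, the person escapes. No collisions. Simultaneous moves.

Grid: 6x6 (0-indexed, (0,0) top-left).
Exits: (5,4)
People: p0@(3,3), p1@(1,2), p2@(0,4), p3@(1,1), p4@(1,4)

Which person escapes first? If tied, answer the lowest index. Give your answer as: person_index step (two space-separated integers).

Step 1: p0:(3,3)->(4,3) | p1:(1,2)->(2,2) | p2:(0,4)->(1,4) | p3:(1,1)->(2,1) | p4:(1,4)->(2,4)
Step 2: p0:(4,3)->(5,3) | p1:(2,2)->(3,2) | p2:(1,4)->(2,4) | p3:(2,1)->(3,1) | p4:(2,4)->(3,4)
Step 3: p0:(5,3)->(5,4)->EXIT | p1:(3,2)->(4,2) | p2:(2,4)->(3,4) | p3:(3,1)->(4,1) | p4:(3,4)->(4,4)
Step 4: p0:escaped | p1:(4,2)->(5,2) | p2:(3,4)->(4,4) | p3:(4,1)->(5,1) | p4:(4,4)->(5,4)->EXIT
Step 5: p0:escaped | p1:(5,2)->(5,3) | p2:(4,4)->(5,4)->EXIT | p3:(5,1)->(5,2) | p4:escaped
Step 6: p0:escaped | p1:(5,3)->(5,4)->EXIT | p2:escaped | p3:(5,2)->(5,3) | p4:escaped
Step 7: p0:escaped | p1:escaped | p2:escaped | p3:(5,3)->(5,4)->EXIT | p4:escaped
Exit steps: [3, 6, 5, 7, 4]
First to escape: p0 at step 3

Answer: 0 3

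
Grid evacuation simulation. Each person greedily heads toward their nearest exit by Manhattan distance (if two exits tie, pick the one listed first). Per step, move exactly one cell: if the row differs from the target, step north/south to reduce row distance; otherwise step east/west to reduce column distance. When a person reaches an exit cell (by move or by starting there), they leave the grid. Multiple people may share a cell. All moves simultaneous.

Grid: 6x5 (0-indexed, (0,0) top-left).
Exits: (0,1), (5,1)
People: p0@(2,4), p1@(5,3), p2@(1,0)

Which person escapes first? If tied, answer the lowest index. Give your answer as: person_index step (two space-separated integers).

Step 1: p0:(2,4)->(1,4) | p1:(5,3)->(5,2) | p2:(1,0)->(0,0)
Step 2: p0:(1,4)->(0,4) | p1:(5,2)->(5,1)->EXIT | p2:(0,0)->(0,1)->EXIT
Step 3: p0:(0,4)->(0,3) | p1:escaped | p2:escaped
Step 4: p0:(0,3)->(0,2) | p1:escaped | p2:escaped
Step 5: p0:(0,2)->(0,1)->EXIT | p1:escaped | p2:escaped
Exit steps: [5, 2, 2]
First to escape: p1 at step 2

Answer: 1 2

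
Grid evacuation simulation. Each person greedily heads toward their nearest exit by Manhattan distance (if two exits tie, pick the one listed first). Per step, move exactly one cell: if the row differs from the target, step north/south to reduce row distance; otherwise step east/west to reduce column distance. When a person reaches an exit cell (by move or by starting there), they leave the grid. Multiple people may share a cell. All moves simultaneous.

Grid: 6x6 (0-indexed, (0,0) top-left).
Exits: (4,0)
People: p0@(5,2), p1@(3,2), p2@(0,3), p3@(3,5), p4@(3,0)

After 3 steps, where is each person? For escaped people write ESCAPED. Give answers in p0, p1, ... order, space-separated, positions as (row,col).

Step 1: p0:(5,2)->(4,2) | p1:(3,2)->(4,2) | p2:(0,3)->(1,3) | p3:(3,5)->(4,5) | p4:(3,0)->(4,0)->EXIT
Step 2: p0:(4,2)->(4,1) | p1:(4,2)->(4,1) | p2:(1,3)->(2,3) | p3:(4,5)->(4,4) | p4:escaped
Step 3: p0:(4,1)->(4,0)->EXIT | p1:(4,1)->(4,0)->EXIT | p2:(2,3)->(3,3) | p3:(4,4)->(4,3) | p4:escaped

ESCAPED ESCAPED (3,3) (4,3) ESCAPED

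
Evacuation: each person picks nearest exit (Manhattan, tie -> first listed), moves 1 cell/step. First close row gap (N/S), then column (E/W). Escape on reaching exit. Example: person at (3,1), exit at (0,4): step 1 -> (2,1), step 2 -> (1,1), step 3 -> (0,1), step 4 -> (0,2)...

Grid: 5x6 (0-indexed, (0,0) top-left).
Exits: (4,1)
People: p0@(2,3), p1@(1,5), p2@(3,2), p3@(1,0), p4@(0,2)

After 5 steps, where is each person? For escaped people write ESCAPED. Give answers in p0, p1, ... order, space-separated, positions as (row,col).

Step 1: p0:(2,3)->(3,3) | p1:(1,5)->(2,5) | p2:(3,2)->(4,2) | p3:(1,0)->(2,0) | p4:(0,2)->(1,2)
Step 2: p0:(3,3)->(4,3) | p1:(2,5)->(3,5) | p2:(4,2)->(4,1)->EXIT | p3:(2,0)->(3,0) | p4:(1,2)->(2,2)
Step 3: p0:(4,3)->(4,2) | p1:(3,5)->(4,5) | p2:escaped | p3:(3,0)->(4,0) | p4:(2,2)->(3,2)
Step 4: p0:(4,2)->(4,1)->EXIT | p1:(4,5)->(4,4) | p2:escaped | p3:(4,0)->(4,1)->EXIT | p4:(3,2)->(4,2)
Step 5: p0:escaped | p1:(4,4)->(4,3) | p2:escaped | p3:escaped | p4:(4,2)->(4,1)->EXIT

ESCAPED (4,3) ESCAPED ESCAPED ESCAPED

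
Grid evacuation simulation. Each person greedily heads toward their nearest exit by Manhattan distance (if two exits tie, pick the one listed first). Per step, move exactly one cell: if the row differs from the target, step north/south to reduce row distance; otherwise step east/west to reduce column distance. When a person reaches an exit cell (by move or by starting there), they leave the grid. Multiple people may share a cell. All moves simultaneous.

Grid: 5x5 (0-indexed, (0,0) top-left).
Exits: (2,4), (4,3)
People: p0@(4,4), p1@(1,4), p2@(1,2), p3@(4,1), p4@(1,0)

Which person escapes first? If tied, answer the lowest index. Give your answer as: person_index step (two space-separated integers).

Answer: 0 1

Derivation:
Step 1: p0:(4,4)->(4,3)->EXIT | p1:(1,4)->(2,4)->EXIT | p2:(1,2)->(2,2) | p3:(4,1)->(4,2) | p4:(1,0)->(2,0)
Step 2: p0:escaped | p1:escaped | p2:(2,2)->(2,3) | p3:(4,2)->(4,3)->EXIT | p4:(2,0)->(2,1)
Step 3: p0:escaped | p1:escaped | p2:(2,3)->(2,4)->EXIT | p3:escaped | p4:(2,1)->(2,2)
Step 4: p0:escaped | p1:escaped | p2:escaped | p3:escaped | p4:(2,2)->(2,3)
Step 5: p0:escaped | p1:escaped | p2:escaped | p3:escaped | p4:(2,3)->(2,4)->EXIT
Exit steps: [1, 1, 3, 2, 5]
First to escape: p0 at step 1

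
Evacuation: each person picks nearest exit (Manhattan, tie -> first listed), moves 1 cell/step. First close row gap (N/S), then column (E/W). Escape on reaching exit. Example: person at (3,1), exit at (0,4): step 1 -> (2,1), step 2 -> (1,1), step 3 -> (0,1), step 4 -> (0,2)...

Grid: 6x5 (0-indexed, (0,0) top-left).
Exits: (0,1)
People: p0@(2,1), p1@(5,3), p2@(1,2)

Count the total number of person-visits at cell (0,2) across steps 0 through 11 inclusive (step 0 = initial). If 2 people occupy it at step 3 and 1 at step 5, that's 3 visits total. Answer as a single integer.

Answer: 2

Derivation:
Step 0: p0@(2,1) p1@(5,3) p2@(1,2) -> at (0,2): 0 [-], cum=0
Step 1: p0@(1,1) p1@(4,3) p2@(0,2) -> at (0,2): 1 [p2], cum=1
Step 2: p0@ESC p1@(3,3) p2@ESC -> at (0,2): 0 [-], cum=1
Step 3: p0@ESC p1@(2,3) p2@ESC -> at (0,2): 0 [-], cum=1
Step 4: p0@ESC p1@(1,3) p2@ESC -> at (0,2): 0 [-], cum=1
Step 5: p0@ESC p1@(0,3) p2@ESC -> at (0,2): 0 [-], cum=1
Step 6: p0@ESC p1@(0,2) p2@ESC -> at (0,2): 1 [p1], cum=2
Step 7: p0@ESC p1@ESC p2@ESC -> at (0,2): 0 [-], cum=2
Total visits = 2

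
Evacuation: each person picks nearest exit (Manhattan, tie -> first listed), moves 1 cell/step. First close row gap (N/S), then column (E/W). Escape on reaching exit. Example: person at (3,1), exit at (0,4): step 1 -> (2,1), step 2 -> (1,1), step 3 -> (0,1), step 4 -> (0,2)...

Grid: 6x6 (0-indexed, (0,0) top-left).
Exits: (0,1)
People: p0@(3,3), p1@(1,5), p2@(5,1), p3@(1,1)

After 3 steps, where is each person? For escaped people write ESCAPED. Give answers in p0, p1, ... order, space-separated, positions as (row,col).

Step 1: p0:(3,3)->(2,3) | p1:(1,5)->(0,5) | p2:(5,1)->(4,1) | p3:(1,1)->(0,1)->EXIT
Step 2: p0:(2,3)->(1,3) | p1:(0,5)->(0,4) | p2:(4,1)->(3,1) | p3:escaped
Step 3: p0:(1,3)->(0,3) | p1:(0,4)->(0,3) | p2:(3,1)->(2,1) | p3:escaped

(0,3) (0,3) (2,1) ESCAPED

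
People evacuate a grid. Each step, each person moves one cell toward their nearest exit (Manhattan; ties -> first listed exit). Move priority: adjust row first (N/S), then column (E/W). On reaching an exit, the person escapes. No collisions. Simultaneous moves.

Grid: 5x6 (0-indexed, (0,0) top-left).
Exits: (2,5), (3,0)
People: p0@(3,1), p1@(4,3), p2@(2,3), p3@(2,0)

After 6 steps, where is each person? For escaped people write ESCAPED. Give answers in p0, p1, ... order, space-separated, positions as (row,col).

Step 1: p0:(3,1)->(3,0)->EXIT | p1:(4,3)->(3,3) | p2:(2,3)->(2,4) | p3:(2,0)->(3,0)->EXIT
Step 2: p0:escaped | p1:(3,3)->(2,3) | p2:(2,4)->(2,5)->EXIT | p3:escaped
Step 3: p0:escaped | p1:(2,3)->(2,4) | p2:escaped | p3:escaped
Step 4: p0:escaped | p1:(2,4)->(2,5)->EXIT | p2:escaped | p3:escaped

ESCAPED ESCAPED ESCAPED ESCAPED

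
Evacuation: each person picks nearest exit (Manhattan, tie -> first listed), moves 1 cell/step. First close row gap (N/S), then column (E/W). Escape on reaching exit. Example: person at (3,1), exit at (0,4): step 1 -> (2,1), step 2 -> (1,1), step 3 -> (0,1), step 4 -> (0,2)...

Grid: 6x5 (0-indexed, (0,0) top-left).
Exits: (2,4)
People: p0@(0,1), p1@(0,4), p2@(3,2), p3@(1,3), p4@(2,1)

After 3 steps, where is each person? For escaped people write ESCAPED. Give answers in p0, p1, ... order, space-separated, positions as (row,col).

Step 1: p0:(0,1)->(1,1) | p1:(0,4)->(1,4) | p2:(3,2)->(2,2) | p3:(1,3)->(2,3) | p4:(2,1)->(2,2)
Step 2: p0:(1,1)->(2,1) | p1:(1,4)->(2,4)->EXIT | p2:(2,2)->(2,3) | p3:(2,3)->(2,4)->EXIT | p4:(2,2)->(2,3)
Step 3: p0:(2,1)->(2,2) | p1:escaped | p2:(2,3)->(2,4)->EXIT | p3:escaped | p4:(2,3)->(2,4)->EXIT

(2,2) ESCAPED ESCAPED ESCAPED ESCAPED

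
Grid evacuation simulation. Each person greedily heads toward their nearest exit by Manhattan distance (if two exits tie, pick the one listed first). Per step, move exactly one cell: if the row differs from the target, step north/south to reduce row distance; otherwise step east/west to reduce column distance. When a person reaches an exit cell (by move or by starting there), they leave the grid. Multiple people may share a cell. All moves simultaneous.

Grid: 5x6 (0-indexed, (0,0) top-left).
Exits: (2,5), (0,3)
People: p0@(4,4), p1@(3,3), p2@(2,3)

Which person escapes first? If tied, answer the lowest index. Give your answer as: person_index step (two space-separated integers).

Answer: 2 2

Derivation:
Step 1: p0:(4,4)->(3,4) | p1:(3,3)->(2,3) | p2:(2,3)->(2,4)
Step 2: p0:(3,4)->(2,4) | p1:(2,3)->(2,4) | p2:(2,4)->(2,5)->EXIT
Step 3: p0:(2,4)->(2,5)->EXIT | p1:(2,4)->(2,5)->EXIT | p2:escaped
Exit steps: [3, 3, 2]
First to escape: p2 at step 2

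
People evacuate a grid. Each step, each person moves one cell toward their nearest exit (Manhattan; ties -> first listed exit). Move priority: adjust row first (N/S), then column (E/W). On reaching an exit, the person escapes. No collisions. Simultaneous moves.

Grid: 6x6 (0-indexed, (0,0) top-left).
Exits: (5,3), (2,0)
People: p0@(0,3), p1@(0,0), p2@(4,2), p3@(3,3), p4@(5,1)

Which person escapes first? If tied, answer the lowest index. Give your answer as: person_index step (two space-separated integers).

Answer: 1 2

Derivation:
Step 1: p0:(0,3)->(1,3) | p1:(0,0)->(1,0) | p2:(4,2)->(5,2) | p3:(3,3)->(4,3) | p4:(5,1)->(5,2)
Step 2: p0:(1,3)->(2,3) | p1:(1,0)->(2,0)->EXIT | p2:(5,2)->(5,3)->EXIT | p3:(4,3)->(5,3)->EXIT | p4:(5,2)->(5,3)->EXIT
Step 3: p0:(2,3)->(3,3) | p1:escaped | p2:escaped | p3:escaped | p4:escaped
Step 4: p0:(3,3)->(4,3) | p1:escaped | p2:escaped | p3:escaped | p4:escaped
Step 5: p0:(4,3)->(5,3)->EXIT | p1:escaped | p2:escaped | p3:escaped | p4:escaped
Exit steps: [5, 2, 2, 2, 2]
First to escape: p1 at step 2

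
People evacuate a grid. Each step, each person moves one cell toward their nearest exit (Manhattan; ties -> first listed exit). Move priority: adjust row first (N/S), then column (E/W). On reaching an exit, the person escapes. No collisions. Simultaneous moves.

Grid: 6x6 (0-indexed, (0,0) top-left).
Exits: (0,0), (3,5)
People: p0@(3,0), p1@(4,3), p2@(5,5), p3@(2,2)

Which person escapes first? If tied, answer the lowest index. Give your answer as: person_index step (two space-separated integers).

Answer: 2 2

Derivation:
Step 1: p0:(3,0)->(2,0) | p1:(4,3)->(3,3) | p2:(5,5)->(4,5) | p3:(2,2)->(1,2)
Step 2: p0:(2,0)->(1,0) | p1:(3,3)->(3,4) | p2:(4,5)->(3,5)->EXIT | p3:(1,2)->(0,2)
Step 3: p0:(1,0)->(0,0)->EXIT | p1:(3,4)->(3,5)->EXIT | p2:escaped | p3:(0,2)->(0,1)
Step 4: p0:escaped | p1:escaped | p2:escaped | p3:(0,1)->(0,0)->EXIT
Exit steps: [3, 3, 2, 4]
First to escape: p2 at step 2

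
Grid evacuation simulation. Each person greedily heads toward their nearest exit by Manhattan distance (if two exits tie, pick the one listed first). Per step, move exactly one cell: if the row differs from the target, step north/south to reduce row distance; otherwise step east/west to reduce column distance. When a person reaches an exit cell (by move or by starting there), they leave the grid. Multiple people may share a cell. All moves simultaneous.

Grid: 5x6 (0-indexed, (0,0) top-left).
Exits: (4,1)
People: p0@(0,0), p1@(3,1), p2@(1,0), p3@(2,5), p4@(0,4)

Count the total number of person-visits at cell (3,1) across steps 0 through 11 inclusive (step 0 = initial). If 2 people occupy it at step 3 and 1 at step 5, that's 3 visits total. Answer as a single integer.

Answer: 1

Derivation:
Step 0: p0@(0,0) p1@(3,1) p2@(1,0) p3@(2,5) p4@(0,4) -> at (3,1): 1 [p1], cum=1
Step 1: p0@(1,0) p1@ESC p2@(2,0) p3@(3,5) p4@(1,4) -> at (3,1): 0 [-], cum=1
Step 2: p0@(2,0) p1@ESC p2@(3,0) p3@(4,5) p4@(2,4) -> at (3,1): 0 [-], cum=1
Step 3: p0@(3,0) p1@ESC p2@(4,0) p3@(4,4) p4@(3,4) -> at (3,1): 0 [-], cum=1
Step 4: p0@(4,0) p1@ESC p2@ESC p3@(4,3) p4@(4,4) -> at (3,1): 0 [-], cum=1
Step 5: p0@ESC p1@ESC p2@ESC p3@(4,2) p4@(4,3) -> at (3,1): 0 [-], cum=1
Step 6: p0@ESC p1@ESC p2@ESC p3@ESC p4@(4,2) -> at (3,1): 0 [-], cum=1
Step 7: p0@ESC p1@ESC p2@ESC p3@ESC p4@ESC -> at (3,1): 0 [-], cum=1
Total visits = 1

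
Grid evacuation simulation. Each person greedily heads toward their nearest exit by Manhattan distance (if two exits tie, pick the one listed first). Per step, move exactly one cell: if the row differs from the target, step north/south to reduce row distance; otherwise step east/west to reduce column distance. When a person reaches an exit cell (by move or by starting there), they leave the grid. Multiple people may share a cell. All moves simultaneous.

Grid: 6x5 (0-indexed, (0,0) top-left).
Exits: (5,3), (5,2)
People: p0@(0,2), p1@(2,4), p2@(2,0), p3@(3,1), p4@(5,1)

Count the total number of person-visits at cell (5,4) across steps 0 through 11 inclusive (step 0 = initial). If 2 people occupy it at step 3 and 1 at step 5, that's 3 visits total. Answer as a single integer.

Step 0: p0@(0,2) p1@(2,4) p2@(2,0) p3@(3,1) p4@(5,1) -> at (5,4): 0 [-], cum=0
Step 1: p0@(1,2) p1@(3,4) p2@(3,0) p3@(4,1) p4@ESC -> at (5,4): 0 [-], cum=0
Step 2: p0@(2,2) p1@(4,4) p2@(4,0) p3@(5,1) p4@ESC -> at (5,4): 0 [-], cum=0
Step 3: p0@(3,2) p1@(5,4) p2@(5,0) p3@ESC p4@ESC -> at (5,4): 1 [p1], cum=1
Step 4: p0@(4,2) p1@ESC p2@(5,1) p3@ESC p4@ESC -> at (5,4): 0 [-], cum=1
Step 5: p0@ESC p1@ESC p2@ESC p3@ESC p4@ESC -> at (5,4): 0 [-], cum=1
Total visits = 1

Answer: 1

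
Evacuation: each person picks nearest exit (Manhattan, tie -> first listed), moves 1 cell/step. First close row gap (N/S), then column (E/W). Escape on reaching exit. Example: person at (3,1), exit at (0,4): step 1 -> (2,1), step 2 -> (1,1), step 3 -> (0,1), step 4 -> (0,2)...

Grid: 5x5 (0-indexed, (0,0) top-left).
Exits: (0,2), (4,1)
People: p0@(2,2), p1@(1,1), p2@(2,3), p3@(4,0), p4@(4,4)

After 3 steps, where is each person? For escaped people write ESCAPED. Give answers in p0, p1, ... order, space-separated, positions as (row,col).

Step 1: p0:(2,2)->(1,2) | p1:(1,1)->(0,1) | p2:(2,3)->(1,3) | p3:(4,0)->(4,1)->EXIT | p4:(4,4)->(4,3)
Step 2: p0:(1,2)->(0,2)->EXIT | p1:(0,1)->(0,2)->EXIT | p2:(1,3)->(0,3) | p3:escaped | p4:(4,3)->(4,2)
Step 3: p0:escaped | p1:escaped | p2:(0,3)->(0,2)->EXIT | p3:escaped | p4:(4,2)->(4,1)->EXIT

ESCAPED ESCAPED ESCAPED ESCAPED ESCAPED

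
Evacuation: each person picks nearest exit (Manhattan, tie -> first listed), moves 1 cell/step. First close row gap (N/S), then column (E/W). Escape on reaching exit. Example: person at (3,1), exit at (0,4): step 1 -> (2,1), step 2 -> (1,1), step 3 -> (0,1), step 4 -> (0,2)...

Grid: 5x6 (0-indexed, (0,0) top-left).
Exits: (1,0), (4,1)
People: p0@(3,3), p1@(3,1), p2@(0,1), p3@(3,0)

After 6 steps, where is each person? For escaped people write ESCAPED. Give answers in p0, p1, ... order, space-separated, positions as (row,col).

Step 1: p0:(3,3)->(4,3) | p1:(3,1)->(4,1)->EXIT | p2:(0,1)->(1,1) | p3:(3,0)->(2,0)
Step 2: p0:(4,3)->(4,2) | p1:escaped | p2:(1,1)->(1,0)->EXIT | p3:(2,0)->(1,0)->EXIT
Step 3: p0:(4,2)->(4,1)->EXIT | p1:escaped | p2:escaped | p3:escaped

ESCAPED ESCAPED ESCAPED ESCAPED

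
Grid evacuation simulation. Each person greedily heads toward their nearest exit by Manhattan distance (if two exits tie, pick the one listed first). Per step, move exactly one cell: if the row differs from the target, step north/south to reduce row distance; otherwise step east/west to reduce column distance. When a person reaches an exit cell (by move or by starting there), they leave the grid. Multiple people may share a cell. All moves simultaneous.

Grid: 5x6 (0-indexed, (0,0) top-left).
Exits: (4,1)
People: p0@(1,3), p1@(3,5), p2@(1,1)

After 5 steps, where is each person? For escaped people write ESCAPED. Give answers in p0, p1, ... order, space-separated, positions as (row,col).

Step 1: p0:(1,3)->(2,3) | p1:(3,5)->(4,5) | p2:(1,1)->(2,1)
Step 2: p0:(2,3)->(3,3) | p1:(4,5)->(4,4) | p2:(2,1)->(3,1)
Step 3: p0:(3,3)->(4,3) | p1:(4,4)->(4,3) | p2:(3,1)->(4,1)->EXIT
Step 4: p0:(4,3)->(4,2) | p1:(4,3)->(4,2) | p2:escaped
Step 5: p0:(4,2)->(4,1)->EXIT | p1:(4,2)->(4,1)->EXIT | p2:escaped

ESCAPED ESCAPED ESCAPED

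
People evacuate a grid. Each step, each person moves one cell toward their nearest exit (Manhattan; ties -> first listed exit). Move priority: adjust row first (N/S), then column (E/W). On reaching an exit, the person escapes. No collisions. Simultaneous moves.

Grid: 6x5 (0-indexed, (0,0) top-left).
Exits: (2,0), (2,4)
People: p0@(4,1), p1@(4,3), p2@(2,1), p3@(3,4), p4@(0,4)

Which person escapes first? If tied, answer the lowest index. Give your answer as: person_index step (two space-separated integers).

Answer: 2 1

Derivation:
Step 1: p0:(4,1)->(3,1) | p1:(4,3)->(3,3) | p2:(2,1)->(2,0)->EXIT | p3:(3,4)->(2,4)->EXIT | p4:(0,4)->(1,4)
Step 2: p0:(3,1)->(2,1) | p1:(3,3)->(2,3) | p2:escaped | p3:escaped | p4:(1,4)->(2,4)->EXIT
Step 3: p0:(2,1)->(2,0)->EXIT | p1:(2,3)->(2,4)->EXIT | p2:escaped | p3:escaped | p4:escaped
Exit steps: [3, 3, 1, 1, 2]
First to escape: p2 at step 1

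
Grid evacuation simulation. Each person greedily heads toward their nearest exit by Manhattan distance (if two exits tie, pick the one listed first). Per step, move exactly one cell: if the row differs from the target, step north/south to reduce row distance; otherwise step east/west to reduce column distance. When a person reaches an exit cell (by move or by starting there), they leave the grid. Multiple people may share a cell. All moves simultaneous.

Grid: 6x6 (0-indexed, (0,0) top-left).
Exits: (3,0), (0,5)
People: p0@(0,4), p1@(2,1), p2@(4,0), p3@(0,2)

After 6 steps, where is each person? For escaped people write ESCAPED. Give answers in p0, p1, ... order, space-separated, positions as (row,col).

Step 1: p0:(0,4)->(0,5)->EXIT | p1:(2,1)->(3,1) | p2:(4,0)->(3,0)->EXIT | p3:(0,2)->(0,3)
Step 2: p0:escaped | p1:(3,1)->(3,0)->EXIT | p2:escaped | p3:(0,3)->(0,4)
Step 3: p0:escaped | p1:escaped | p2:escaped | p3:(0,4)->(0,5)->EXIT

ESCAPED ESCAPED ESCAPED ESCAPED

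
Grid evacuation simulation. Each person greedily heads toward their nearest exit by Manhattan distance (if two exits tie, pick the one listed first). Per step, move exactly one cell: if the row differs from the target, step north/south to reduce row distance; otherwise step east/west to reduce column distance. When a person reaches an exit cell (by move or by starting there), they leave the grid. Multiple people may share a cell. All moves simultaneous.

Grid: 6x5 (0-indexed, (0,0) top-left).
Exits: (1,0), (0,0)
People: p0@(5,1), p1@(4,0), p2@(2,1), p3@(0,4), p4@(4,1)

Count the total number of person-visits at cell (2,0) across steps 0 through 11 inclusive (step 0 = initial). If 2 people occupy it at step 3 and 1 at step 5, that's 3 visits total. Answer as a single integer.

Answer: 1

Derivation:
Step 0: p0@(5,1) p1@(4,0) p2@(2,1) p3@(0,4) p4@(4,1) -> at (2,0): 0 [-], cum=0
Step 1: p0@(4,1) p1@(3,0) p2@(1,1) p3@(0,3) p4@(3,1) -> at (2,0): 0 [-], cum=0
Step 2: p0@(3,1) p1@(2,0) p2@ESC p3@(0,2) p4@(2,1) -> at (2,0): 1 [p1], cum=1
Step 3: p0@(2,1) p1@ESC p2@ESC p3@(0,1) p4@(1,1) -> at (2,0): 0 [-], cum=1
Step 4: p0@(1,1) p1@ESC p2@ESC p3@ESC p4@ESC -> at (2,0): 0 [-], cum=1
Step 5: p0@ESC p1@ESC p2@ESC p3@ESC p4@ESC -> at (2,0): 0 [-], cum=1
Total visits = 1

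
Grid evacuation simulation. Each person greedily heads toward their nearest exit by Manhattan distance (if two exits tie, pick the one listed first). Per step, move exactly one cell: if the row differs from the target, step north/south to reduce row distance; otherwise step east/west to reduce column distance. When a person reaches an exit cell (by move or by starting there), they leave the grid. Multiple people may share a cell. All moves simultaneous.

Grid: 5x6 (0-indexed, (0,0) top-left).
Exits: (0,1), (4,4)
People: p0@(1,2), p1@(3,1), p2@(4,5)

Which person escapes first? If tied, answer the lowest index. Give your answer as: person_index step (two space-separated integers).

Answer: 2 1

Derivation:
Step 1: p0:(1,2)->(0,2) | p1:(3,1)->(2,1) | p2:(4,5)->(4,4)->EXIT
Step 2: p0:(0,2)->(0,1)->EXIT | p1:(2,1)->(1,1) | p2:escaped
Step 3: p0:escaped | p1:(1,1)->(0,1)->EXIT | p2:escaped
Exit steps: [2, 3, 1]
First to escape: p2 at step 1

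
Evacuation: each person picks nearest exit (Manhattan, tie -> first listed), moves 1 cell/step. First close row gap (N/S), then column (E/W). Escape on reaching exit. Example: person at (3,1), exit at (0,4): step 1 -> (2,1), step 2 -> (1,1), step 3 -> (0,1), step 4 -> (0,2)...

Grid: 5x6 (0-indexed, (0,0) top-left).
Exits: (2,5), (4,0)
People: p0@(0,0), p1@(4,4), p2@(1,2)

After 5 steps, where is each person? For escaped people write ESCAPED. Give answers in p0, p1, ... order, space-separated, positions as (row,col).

Step 1: p0:(0,0)->(1,0) | p1:(4,4)->(3,4) | p2:(1,2)->(2,2)
Step 2: p0:(1,0)->(2,0) | p1:(3,4)->(2,4) | p2:(2,2)->(2,3)
Step 3: p0:(2,0)->(3,0) | p1:(2,4)->(2,5)->EXIT | p2:(2,3)->(2,4)
Step 4: p0:(3,0)->(4,0)->EXIT | p1:escaped | p2:(2,4)->(2,5)->EXIT

ESCAPED ESCAPED ESCAPED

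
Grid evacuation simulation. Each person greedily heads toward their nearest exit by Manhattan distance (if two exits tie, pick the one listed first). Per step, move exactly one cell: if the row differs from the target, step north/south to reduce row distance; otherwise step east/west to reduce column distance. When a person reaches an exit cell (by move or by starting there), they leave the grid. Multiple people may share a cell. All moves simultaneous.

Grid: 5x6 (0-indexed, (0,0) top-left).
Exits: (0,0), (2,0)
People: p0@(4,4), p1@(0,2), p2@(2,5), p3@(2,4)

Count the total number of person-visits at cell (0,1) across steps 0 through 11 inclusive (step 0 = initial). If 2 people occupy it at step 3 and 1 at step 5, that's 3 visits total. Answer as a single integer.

Answer: 1

Derivation:
Step 0: p0@(4,4) p1@(0,2) p2@(2,5) p3@(2,4) -> at (0,1): 0 [-], cum=0
Step 1: p0@(3,4) p1@(0,1) p2@(2,4) p3@(2,3) -> at (0,1): 1 [p1], cum=1
Step 2: p0@(2,4) p1@ESC p2@(2,3) p3@(2,2) -> at (0,1): 0 [-], cum=1
Step 3: p0@(2,3) p1@ESC p2@(2,2) p3@(2,1) -> at (0,1): 0 [-], cum=1
Step 4: p0@(2,2) p1@ESC p2@(2,1) p3@ESC -> at (0,1): 0 [-], cum=1
Step 5: p0@(2,1) p1@ESC p2@ESC p3@ESC -> at (0,1): 0 [-], cum=1
Step 6: p0@ESC p1@ESC p2@ESC p3@ESC -> at (0,1): 0 [-], cum=1
Total visits = 1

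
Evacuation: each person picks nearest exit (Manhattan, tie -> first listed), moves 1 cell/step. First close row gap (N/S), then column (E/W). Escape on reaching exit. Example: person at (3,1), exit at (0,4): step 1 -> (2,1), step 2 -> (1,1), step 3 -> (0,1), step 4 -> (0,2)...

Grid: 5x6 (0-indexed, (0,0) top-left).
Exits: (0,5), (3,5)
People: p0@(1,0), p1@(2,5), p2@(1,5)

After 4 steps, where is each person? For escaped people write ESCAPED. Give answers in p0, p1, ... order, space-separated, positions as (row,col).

Step 1: p0:(1,0)->(0,0) | p1:(2,5)->(3,5)->EXIT | p2:(1,5)->(0,5)->EXIT
Step 2: p0:(0,0)->(0,1) | p1:escaped | p2:escaped
Step 3: p0:(0,1)->(0,2) | p1:escaped | p2:escaped
Step 4: p0:(0,2)->(0,3) | p1:escaped | p2:escaped

(0,3) ESCAPED ESCAPED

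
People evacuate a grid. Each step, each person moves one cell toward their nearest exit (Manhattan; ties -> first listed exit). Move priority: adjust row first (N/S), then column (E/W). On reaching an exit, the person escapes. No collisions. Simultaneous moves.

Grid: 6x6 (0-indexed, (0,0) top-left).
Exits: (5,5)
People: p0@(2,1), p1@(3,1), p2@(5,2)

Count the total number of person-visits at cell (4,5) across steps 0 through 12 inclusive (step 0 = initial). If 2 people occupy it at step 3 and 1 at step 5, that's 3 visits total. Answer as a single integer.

Answer: 0

Derivation:
Step 0: p0@(2,1) p1@(3,1) p2@(5,2) -> at (4,5): 0 [-], cum=0
Step 1: p0@(3,1) p1@(4,1) p2@(5,3) -> at (4,5): 0 [-], cum=0
Step 2: p0@(4,1) p1@(5,1) p2@(5,4) -> at (4,5): 0 [-], cum=0
Step 3: p0@(5,1) p1@(5,2) p2@ESC -> at (4,5): 0 [-], cum=0
Step 4: p0@(5,2) p1@(5,3) p2@ESC -> at (4,5): 0 [-], cum=0
Step 5: p0@(5,3) p1@(5,4) p2@ESC -> at (4,5): 0 [-], cum=0
Step 6: p0@(5,4) p1@ESC p2@ESC -> at (4,5): 0 [-], cum=0
Step 7: p0@ESC p1@ESC p2@ESC -> at (4,5): 0 [-], cum=0
Total visits = 0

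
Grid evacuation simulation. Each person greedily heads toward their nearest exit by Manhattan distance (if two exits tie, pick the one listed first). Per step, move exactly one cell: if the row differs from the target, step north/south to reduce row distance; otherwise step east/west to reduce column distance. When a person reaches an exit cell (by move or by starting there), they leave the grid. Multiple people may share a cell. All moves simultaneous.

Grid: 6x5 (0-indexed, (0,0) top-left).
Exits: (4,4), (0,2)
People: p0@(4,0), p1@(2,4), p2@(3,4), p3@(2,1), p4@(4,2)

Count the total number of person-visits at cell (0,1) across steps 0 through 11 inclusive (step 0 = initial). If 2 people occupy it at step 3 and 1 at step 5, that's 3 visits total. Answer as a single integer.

Step 0: p0@(4,0) p1@(2,4) p2@(3,4) p3@(2,1) p4@(4,2) -> at (0,1): 0 [-], cum=0
Step 1: p0@(4,1) p1@(3,4) p2@ESC p3@(1,1) p4@(4,3) -> at (0,1): 0 [-], cum=0
Step 2: p0@(4,2) p1@ESC p2@ESC p3@(0,1) p4@ESC -> at (0,1): 1 [p3], cum=1
Step 3: p0@(4,3) p1@ESC p2@ESC p3@ESC p4@ESC -> at (0,1): 0 [-], cum=1
Step 4: p0@ESC p1@ESC p2@ESC p3@ESC p4@ESC -> at (0,1): 0 [-], cum=1
Total visits = 1

Answer: 1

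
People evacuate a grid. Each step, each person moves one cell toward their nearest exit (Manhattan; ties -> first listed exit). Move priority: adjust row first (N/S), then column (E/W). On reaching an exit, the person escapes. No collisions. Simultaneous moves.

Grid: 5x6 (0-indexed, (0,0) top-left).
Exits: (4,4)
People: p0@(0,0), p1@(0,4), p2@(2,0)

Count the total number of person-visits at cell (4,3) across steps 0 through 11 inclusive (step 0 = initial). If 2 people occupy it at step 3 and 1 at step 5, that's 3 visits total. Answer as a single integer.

Step 0: p0@(0,0) p1@(0,4) p2@(2,0) -> at (4,3): 0 [-], cum=0
Step 1: p0@(1,0) p1@(1,4) p2@(3,0) -> at (4,3): 0 [-], cum=0
Step 2: p0@(2,0) p1@(2,4) p2@(4,0) -> at (4,3): 0 [-], cum=0
Step 3: p0@(3,0) p1@(3,4) p2@(4,1) -> at (4,3): 0 [-], cum=0
Step 4: p0@(4,0) p1@ESC p2@(4,2) -> at (4,3): 0 [-], cum=0
Step 5: p0@(4,1) p1@ESC p2@(4,3) -> at (4,3): 1 [p2], cum=1
Step 6: p0@(4,2) p1@ESC p2@ESC -> at (4,3): 0 [-], cum=1
Step 7: p0@(4,3) p1@ESC p2@ESC -> at (4,3): 1 [p0], cum=2
Step 8: p0@ESC p1@ESC p2@ESC -> at (4,3): 0 [-], cum=2
Total visits = 2

Answer: 2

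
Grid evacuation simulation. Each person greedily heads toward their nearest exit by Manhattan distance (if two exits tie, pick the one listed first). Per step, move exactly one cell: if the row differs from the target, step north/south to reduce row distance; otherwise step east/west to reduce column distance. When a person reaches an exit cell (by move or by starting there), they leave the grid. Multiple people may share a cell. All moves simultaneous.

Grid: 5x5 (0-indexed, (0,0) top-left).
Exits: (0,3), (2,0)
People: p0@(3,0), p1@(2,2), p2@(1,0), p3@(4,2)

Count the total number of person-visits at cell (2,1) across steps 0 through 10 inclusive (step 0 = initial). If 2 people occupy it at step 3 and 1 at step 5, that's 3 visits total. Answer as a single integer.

Step 0: p0@(3,0) p1@(2,2) p2@(1,0) p3@(4,2) -> at (2,1): 0 [-], cum=0
Step 1: p0@ESC p1@(2,1) p2@ESC p3@(3,2) -> at (2,1): 1 [p1], cum=1
Step 2: p0@ESC p1@ESC p2@ESC p3@(2,2) -> at (2,1): 0 [-], cum=1
Step 3: p0@ESC p1@ESC p2@ESC p3@(2,1) -> at (2,1): 1 [p3], cum=2
Step 4: p0@ESC p1@ESC p2@ESC p3@ESC -> at (2,1): 0 [-], cum=2
Total visits = 2

Answer: 2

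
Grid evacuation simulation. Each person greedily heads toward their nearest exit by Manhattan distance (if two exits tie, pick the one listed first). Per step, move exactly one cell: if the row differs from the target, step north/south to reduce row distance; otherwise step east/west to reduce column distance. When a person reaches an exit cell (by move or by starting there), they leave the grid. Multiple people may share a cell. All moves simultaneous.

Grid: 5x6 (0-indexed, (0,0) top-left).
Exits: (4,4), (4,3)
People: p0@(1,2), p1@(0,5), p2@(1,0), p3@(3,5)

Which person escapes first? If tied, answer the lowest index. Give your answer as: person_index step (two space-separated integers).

Step 1: p0:(1,2)->(2,2) | p1:(0,5)->(1,5) | p2:(1,0)->(2,0) | p3:(3,5)->(4,5)
Step 2: p0:(2,2)->(3,2) | p1:(1,5)->(2,5) | p2:(2,0)->(3,0) | p3:(4,5)->(4,4)->EXIT
Step 3: p0:(3,2)->(4,2) | p1:(2,5)->(3,5) | p2:(3,0)->(4,0) | p3:escaped
Step 4: p0:(4,2)->(4,3)->EXIT | p1:(3,5)->(4,5) | p2:(4,0)->(4,1) | p3:escaped
Step 5: p0:escaped | p1:(4,5)->(4,4)->EXIT | p2:(4,1)->(4,2) | p3:escaped
Step 6: p0:escaped | p1:escaped | p2:(4,2)->(4,3)->EXIT | p3:escaped
Exit steps: [4, 5, 6, 2]
First to escape: p3 at step 2

Answer: 3 2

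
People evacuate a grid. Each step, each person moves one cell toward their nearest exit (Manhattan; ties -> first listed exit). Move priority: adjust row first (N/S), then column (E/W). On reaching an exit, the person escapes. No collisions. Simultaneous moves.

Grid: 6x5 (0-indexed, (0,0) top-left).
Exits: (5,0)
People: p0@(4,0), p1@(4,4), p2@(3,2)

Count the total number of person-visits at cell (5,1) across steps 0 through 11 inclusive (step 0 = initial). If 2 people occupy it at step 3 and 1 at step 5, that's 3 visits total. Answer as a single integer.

Step 0: p0@(4,0) p1@(4,4) p2@(3,2) -> at (5,1): 0 [-], cum=0
Step 1: p0@ESC p1@(5,4) p2@(4,2) -> at (5,1): 0 [-], cum=0
Step 2: p0@ESC p1@(5,3) p2@(5,2) -> at (5,1): 0 [-], cum=0
Step 3: p0@ESC p1@(5,2) p2@(5,1) -> at (5,1): 1 [p2], cum=1
Step 4: p0@ESC p1@(5,1) p2@ESC -> at (5,1): 1 [p1], cum=2
Step 5: p0@ESC p1@ESC p2@ESC -> at (5,1): 0 [-], cum=2
Total visits = 2

Answer: 2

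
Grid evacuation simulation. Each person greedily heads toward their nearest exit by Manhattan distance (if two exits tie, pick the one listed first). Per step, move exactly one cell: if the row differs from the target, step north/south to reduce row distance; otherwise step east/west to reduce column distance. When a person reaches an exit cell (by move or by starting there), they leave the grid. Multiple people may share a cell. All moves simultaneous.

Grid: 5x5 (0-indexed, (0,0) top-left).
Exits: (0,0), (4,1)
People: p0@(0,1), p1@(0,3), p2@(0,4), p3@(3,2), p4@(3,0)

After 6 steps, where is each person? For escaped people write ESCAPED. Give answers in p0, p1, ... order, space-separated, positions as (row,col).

Step 1: p0:(0,1)->(0,0)->EXIT | p1:(0,3)->(0,2) | p2:(0,4)->(0,3) | p3:(3,2)->(4,2) | p4:(3,0)->(4,0)
Step 2: p0:escaped | p1:(0,2)->(0,1) | p2:(0,3)->(0,2) | p3:(4,2)->(4,1)->EXIT | p4:(4,0)->(4,1)->EXIT
Step 3: p0:escaped | p1:(0,1)->(0,0)->EXIT | p2:(0,2)->(0,1) | p3:escaped | p4:escaped
Step 4: p0:escaped | p1:escaped | p2:(0,1)->(0,0)->EXIT | p3:escaped | p4:escaped

ESCAPED ESCAPED ESCAPED ESCAPED ESCAPED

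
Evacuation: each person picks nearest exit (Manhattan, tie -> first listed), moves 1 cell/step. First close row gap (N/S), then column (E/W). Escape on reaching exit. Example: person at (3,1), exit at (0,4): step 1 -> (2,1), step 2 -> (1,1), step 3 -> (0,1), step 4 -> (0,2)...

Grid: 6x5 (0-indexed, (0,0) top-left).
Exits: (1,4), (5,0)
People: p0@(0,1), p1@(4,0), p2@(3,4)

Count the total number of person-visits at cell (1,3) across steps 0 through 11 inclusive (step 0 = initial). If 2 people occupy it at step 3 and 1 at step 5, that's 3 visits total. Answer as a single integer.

Step 0: p0@(0,1) p1@(4,0) p2@(3,4) -> at (1,3): 0 [-], cum=0
Step 1: p0@(1,1) p1@ESC p2@(2,4) -> at (1,3): 0 [-], cum=0
Step 2: p0@(1,2) p1@ESC p2@ESC -> at (1,3): 0 [-], cum=0
Step 3: p0@(1,3) p1@ESC p2@ESC -> at (1,3): 1 [p0], cum=1
Step 4: p0@ESC p1@ESC p2@ESC -> at (1,3): 0 [-], cum=1
Total visits = 1

Answer: 1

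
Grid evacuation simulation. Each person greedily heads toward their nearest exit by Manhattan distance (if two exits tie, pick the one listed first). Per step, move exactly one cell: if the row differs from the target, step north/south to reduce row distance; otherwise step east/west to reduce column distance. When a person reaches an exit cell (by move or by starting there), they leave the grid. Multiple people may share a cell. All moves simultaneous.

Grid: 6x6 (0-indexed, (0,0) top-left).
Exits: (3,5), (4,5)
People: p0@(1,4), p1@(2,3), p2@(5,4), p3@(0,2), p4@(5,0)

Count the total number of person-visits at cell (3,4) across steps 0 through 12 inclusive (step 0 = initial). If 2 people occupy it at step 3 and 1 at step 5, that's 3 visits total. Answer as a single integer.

Answer: 3

Derivation:
Step 0: p0@(1,4) p1@(2,3) p2@(5,4) p3@(0,2) p4@(5,0) -> at (3,4): 0 [-], cum=0
Step 1: p0@(2,4) p1@(3,3) p2@(4,4) p3@(1,2) p4@(4,0) -> at (3,4): 0 [-], cum=0
Step 2: p0@(3,4) p1@(3,4) p2@ESC p3@(2,2) p4@(4,1) -> at (3,4): 2 [p0,p1], cum=2
Step 3: p0@ESC p1@ESC p2@ESC p3@(3,2) p4@(4,2) -> at (3,4): 0 [-], cum=2
Step 4: p0@ESC p1@ESC p2@ESC p3@(3,3) p4@(4,3) -> at (3,4): 0 [-], cum=2
Step 5: p0@ESC p1@ESC p2@ESC p3@(3,4) p4@(4,4) -> at (3,4): 1 [p3], cum=3
Step 6: p0@ESC p1@ESC p2@ESC p3@ESC p4@ESC -> at (3,4): 0 [-], cum=3
Total visits = 3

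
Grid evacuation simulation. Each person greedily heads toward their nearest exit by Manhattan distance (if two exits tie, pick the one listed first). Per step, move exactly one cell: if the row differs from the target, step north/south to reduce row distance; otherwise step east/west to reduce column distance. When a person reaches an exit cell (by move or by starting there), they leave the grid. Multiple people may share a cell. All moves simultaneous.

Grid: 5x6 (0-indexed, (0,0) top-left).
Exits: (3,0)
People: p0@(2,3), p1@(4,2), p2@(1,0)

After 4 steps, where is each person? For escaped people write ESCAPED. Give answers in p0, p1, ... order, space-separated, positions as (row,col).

Step 1: p0:(2,3)->(3,3) | p1:(4,2)->(3,2) | p2:(1,0)->(2,0)
Step 2: p0:(3,3)->(3,2) | p1:(3,2)->(3,1) | p2:(2,0)->(3,0)->EXIT
Step 3: p0:(3,2)->(3,1) | p1:(3,1)->(3,0)->EXIT | p2:escaped
Step 4: p0:(3,1)->(3,0)->EXIT | p1:escaped | p2:escaped

ESCAPED ESCAPED ESCAPED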